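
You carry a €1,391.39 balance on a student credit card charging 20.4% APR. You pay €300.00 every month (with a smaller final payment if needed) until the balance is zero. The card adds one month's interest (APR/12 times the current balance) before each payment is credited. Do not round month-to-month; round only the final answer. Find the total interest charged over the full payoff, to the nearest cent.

Monthly rate r = 20.4%/12 = 1.7% = 0.017.
Payoff takes n = ⌈−ln(1 − rB₀/P)/ln(1+r)⌉ = ⌈4.872⌉ = 5 payments; the last is €261.87.
Total paid = 4·€300.00 + €261.87 = €1,461.87.
Total interest = total paid − principal = €1,461.87 − €1,391.39 = €70.48.

€70.48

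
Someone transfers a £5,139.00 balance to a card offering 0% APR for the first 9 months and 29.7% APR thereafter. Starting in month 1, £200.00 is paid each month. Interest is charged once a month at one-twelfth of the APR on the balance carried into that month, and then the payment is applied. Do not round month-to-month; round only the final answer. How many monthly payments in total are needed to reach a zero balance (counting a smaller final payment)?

31 payments

Promo months 1–9 at r₀ = 0%/12 = 0; months 10+ at r₁ = 29.7%/12 = 0.02475.
After month 9 (no interest yet): B = £5,139.00 − 9·£200.00 = £3,339.00.
Then at r₁ with £200.00/mo: n₂ = −ln(1 − r₁·B/P)/ln(1+r₁) ≈ 21.80 → 22 more payments.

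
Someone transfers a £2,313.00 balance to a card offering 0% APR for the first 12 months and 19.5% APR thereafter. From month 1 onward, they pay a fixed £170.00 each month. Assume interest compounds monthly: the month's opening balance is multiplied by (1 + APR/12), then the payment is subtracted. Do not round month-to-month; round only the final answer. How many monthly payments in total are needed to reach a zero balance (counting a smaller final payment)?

Promo months 1–12 at r₀ = 0%/12 = 0; months 13+ at r₁ = 19.5%/12 = 0.01625.
After month 12 (no interest yet): B = £2,313.00 − 12·£170.00 = £273.00.
Then at r₁ with £170.00/mo: n₂ = −ln(1 − r₁·B/P)/ln(1+r₁) ≈ 1.64 → 2 more payments.

14 months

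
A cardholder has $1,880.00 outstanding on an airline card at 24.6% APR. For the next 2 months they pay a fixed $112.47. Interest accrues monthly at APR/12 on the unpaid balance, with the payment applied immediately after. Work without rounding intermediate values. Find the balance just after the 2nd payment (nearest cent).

Monthly rate r = 24.6%/12 = 2.05% = 0.0205.
Each month: B ← B·(1+r) − $112.47.
Month 1: interest $38.54; balance after payment $1,806.07.
Month 2: interest $37.02; balance after payment $1,730.62.

$1,730.62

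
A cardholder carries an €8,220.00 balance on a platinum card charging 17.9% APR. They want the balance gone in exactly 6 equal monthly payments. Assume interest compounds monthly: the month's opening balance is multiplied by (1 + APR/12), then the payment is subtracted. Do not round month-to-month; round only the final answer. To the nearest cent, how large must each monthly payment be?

€1,442.41

Monthly rate r = 17.9%/12 = 1.49167% = 0.0149167.
Level-payment amortization: P = B₀·r / (1 − (1+r)^(−n)) = 8220.00·0.0149167 / (1 − 1.01492^(−6)).
Denominator 1 − (1+r)^(−6) = 0.0850071646.
P = 122.615 / 0.0850071646 ≈ 1442.41.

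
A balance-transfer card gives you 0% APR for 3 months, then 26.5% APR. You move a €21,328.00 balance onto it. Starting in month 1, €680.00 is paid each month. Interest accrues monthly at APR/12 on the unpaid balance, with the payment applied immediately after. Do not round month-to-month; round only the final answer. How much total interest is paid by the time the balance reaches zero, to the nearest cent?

Promo months 1–3 at r₀ = 0%/12 = 0; months 4+ at r₁ = 26.5%/12 = 0.0220833.
After month 3 (no interest yet): B = €21,328.00 − 3·€680.00 = €19,288.00.
Then at r₁ with €680.00/mo: n₂ = −ln(1 − r₁·B/P)/ln(1+r₁) ≈ 45.07 → 46 more payments.
Total paid = 48·€680.00 + €50.29 = €32,690.29; interest = €32,690.29 − €21,328.00 = €11,362.29.

€11,362.29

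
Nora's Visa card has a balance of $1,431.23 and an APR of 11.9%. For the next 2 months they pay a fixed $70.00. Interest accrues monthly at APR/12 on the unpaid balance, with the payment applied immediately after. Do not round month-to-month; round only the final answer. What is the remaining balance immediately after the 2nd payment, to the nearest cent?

$1,319.06

Monthly rate r = 11.9%/12 = 0.991667% = 0.00991667.
Each month: B ← B·(1+r) − $70.00.
Month 1: interest $14.19; balance after payment $1,375.42.
Month 2: interest $13.64; balance after payment $1,319.06.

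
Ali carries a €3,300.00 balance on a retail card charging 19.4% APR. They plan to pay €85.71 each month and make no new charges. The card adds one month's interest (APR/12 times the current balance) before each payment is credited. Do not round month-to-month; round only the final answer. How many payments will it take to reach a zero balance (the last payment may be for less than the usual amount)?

Monthly rate r = 19.4%/12 = 1.61667% = 0.0161667.
Recurrence: B ← B·(1+r) − €85.71.
Month 1: interest €53.35; balance after payment €3,267.64.
Month 2: interest €52.83; balance after payment €3,234.76.
Closed form: n = −ln(1 − rB₀/P)/ln(1+r) = −ln(0.37755)/ln(1.01617) ≈ 60.736, so the balance reaches zero during payment 61.

61 payments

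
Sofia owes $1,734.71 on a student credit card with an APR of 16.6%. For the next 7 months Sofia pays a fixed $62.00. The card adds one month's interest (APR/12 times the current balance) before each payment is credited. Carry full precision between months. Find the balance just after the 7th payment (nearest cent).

$1,457.39

Monthly rate r = 16.6%/12 = 1.38333% = 0.0138333.
Each month: B ← B·(1+r) − $62.00.
Month 1: interest $24.00; balance after payment $1,696.71.
Month 2: interest $23.47; balance after payment $1,658.18.
Month 3: interest $22.94; balance after payment $1,619.12.
Month 4: interest $22.40; balance after payment $1,579.51.
Month 5: interest $21.85; balance after payment $1,539.36.
Month 6: interest $21.29; balance after payment $1,498.66.
Month 7: interest $20.73; balance after payment $1,457.39.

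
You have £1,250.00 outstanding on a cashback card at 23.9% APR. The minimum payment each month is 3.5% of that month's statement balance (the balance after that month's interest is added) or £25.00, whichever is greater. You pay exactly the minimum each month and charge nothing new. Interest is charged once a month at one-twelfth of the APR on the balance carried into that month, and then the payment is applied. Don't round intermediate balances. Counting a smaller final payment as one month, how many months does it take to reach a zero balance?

Monthly rate r = 23.9%/12 = 1.99167% = 0.0199167.
While 3.5% of the post-interest balance exceeds £25.00, each month B ← (B·(1+r))·(1 − 0.035), i.e. B shrinks by the factor (1+r)·0.965 = 0.98422.
This holds for months 1–37. Entering month 38 the balance is £693.93; 3.5% of the post-interest balance is now below £25.00, so the flat £25.00 minimum applies from here.
From month 38 a fixed £25.00 at rate r clears £693.93 in 41 more payments. Total: 37 + 41 = 78 months.

78 months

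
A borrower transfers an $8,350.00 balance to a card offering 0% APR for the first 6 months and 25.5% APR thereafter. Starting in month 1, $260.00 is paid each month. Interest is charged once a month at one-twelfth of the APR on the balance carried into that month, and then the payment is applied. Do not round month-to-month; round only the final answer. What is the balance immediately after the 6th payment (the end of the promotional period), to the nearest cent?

Promo months 1–6 at r₀ = 0%/12 = 0; months 7+ at r₁ = 25.5%/12 = 0.02125.
After month 6 (no interest yet): B = $8,350.00 − 6·$260.00 = $6,790.00.

$6,790.00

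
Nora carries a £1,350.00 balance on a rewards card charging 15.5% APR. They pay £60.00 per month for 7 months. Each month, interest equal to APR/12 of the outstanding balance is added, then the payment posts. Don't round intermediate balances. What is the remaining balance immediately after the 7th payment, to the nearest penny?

£1,040.27

Monthly rate r = 15.5%/12 = 1.29167% = 0.0129167.
Each month: B ← B·(1+r) − £60.00.
Month 1: interest £17.44; balance after payment £1,307.44.
Month 2: interest £16.89; balance after payment £1,264.33.
Month 3: interest £16.33; balance after payment £1,220.66.
Month 4: interest £15.77; balance after payment £1,176.42.
Month 5: interest £15.20; balance after payment £1,131.62.
Month 6: interest £14.62; balance after payment £1,086.24.
Month 7: interest £14.03; balance after payment £1,040.27.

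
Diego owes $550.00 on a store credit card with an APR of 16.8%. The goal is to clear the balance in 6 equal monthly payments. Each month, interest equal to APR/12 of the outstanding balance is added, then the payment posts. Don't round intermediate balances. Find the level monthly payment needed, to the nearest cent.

$96.21

Monthly rate r = 16.8%/12 = 1.4% = 0.014.
Level-payment amortization: P = B₀·r / (1 − (1+r)^(−n)) = 550.00·0.014 / (1 − 1.014^(−6)).
Denominator 1 − (1+r)^(−6) = 0.0800329557.
P = 7.7 / 0.0800329557 ≈ 96.21.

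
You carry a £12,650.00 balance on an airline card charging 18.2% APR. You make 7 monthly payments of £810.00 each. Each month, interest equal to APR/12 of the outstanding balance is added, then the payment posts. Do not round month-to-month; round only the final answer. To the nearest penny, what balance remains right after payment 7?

£8,121.08

Monthly rate r = 18.2%/12 = 1.51667% = 0.0151667.
Each month: B ← B·(1+r) − £810.00.
Month 1: interest £191.86; balance after payment £12,031.86.
Month 2: interest £182.48; balance after payment £11,404.34.
Month 3: interest £172.97; balance after payment £10,767.31.
Month 4: interest £163.30; balance after payment £10,120.61.
Month 5: interest £153.50; balance after payment £9,464.11.
Month 6: interest £143.54; balance after payment £8,797.65.
Month 7: interest £133.43; balance after payment £8,121.08.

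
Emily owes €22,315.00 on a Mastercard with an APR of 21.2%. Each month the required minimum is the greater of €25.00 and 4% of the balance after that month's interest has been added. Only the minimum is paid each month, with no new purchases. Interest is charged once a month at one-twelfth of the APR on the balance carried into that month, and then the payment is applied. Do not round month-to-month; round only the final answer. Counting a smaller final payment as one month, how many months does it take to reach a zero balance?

Monthly rate r = 21.2%/12 = 1.76667% = 0.0176667.
While 4% of the post-interest balance exceeds €25.00, each month B ← (B·(1+r))·(1 − 0.04), i.e. B shrinks by the factor (1+r)·0.96 = 0.97696.
This holds for months 1–155. Entering month 156 the balance is €601.86; 4% of the post-interest balance is now below €25.00, so the flat €25.00 minimum applies from here.
From month 156 a fixed €25.00 at rate r clears €601.86 in 32 more payments. Total: 155 + 32 = 187 months.

187 months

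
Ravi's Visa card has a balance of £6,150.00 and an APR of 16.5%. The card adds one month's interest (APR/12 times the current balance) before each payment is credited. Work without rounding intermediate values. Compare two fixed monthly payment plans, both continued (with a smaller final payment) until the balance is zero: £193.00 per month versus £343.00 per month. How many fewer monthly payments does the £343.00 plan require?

22 fewer payments

Monthly rate r = 16.5%/12 = 1.375% = 0.01375.
At £193.00/mo: n = ⌈−ln(1 − rB₀/P)/ln(1+r)⌉ = 43 payments (last £41.92); total interest = total paid − £6,150.00 = £1,997.92.
At £343.00/mo: 21 payments (last £250.37); total interest £960.37.
Payments saved = 43 − 21 = 22.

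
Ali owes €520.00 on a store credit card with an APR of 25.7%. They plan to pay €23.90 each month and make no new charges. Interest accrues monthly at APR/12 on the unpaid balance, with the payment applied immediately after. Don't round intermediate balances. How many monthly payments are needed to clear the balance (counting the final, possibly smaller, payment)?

30 payments

Monthly rate r = 25.7%/12 = 2.14167% = 0.0214167.
Recurrence: B ← B·(1+r) − €23.90.
Month 1: interest €11.14; balance after payment €507.24.
Month 2: interest €10.86; balance after payment €494.20.
Closed form: n = −ln(1 − rB₀/P)/ln(1+r) = −ln(0.53403)/ln(1.02142) ≈ 29.603, so the balance reaches zero during payment 30.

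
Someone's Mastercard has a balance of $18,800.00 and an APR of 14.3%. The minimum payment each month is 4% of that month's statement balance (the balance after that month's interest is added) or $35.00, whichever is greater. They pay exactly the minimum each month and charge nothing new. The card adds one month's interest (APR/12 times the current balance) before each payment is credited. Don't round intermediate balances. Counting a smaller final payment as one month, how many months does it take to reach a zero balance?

Monthly rate r = 14.3%/12 = 1.19167% = 0.0119167.
While 4% of the post-interest balance exceeds $35.00, each month B ← (B·(1+r))·(1 − 0.04), i.e. B shrinks by the factor (1+r)·0.96 = 0.97144.
This holds for months 1–107. Entering month 108 the balance is $846.58; 4% of the post-interest balance is now below $35.00, so the flat $35.00 minimum applies from here.
From month 108 a fixed $35.00 at rate r clears $846.58 in 29 more payments. Total: 107 + 29 = 136 months.

136 months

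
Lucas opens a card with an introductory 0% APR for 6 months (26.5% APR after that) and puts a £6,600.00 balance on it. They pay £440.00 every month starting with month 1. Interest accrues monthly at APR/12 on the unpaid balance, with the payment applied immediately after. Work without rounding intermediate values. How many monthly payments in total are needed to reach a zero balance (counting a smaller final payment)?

Promo months 1–6 at r₀ = 0%/12 = 0; months 7+ at r₁ = 26.5%/12 = 0.0220833.
After month 6 (no interest yet): B = £6,600.00 − 6·£440.00 = £3,960.00.
Then at r₁ with £440.00/mo: n₂ = −ln(1 − r₁·B/P)/ln(1+r₁) ≈ 10.14 → 11 more payments.

17 months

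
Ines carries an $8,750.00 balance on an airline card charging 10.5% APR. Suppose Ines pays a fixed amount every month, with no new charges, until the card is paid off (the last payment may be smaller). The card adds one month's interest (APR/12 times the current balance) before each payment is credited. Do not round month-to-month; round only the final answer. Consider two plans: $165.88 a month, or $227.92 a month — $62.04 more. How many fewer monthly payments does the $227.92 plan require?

25 fewer payments

Monthly rate r = 10.5%/12 = 0.875% = 0.00875.
At $165.88/mo: n = ⌈−ln(1 − rB₀/P)/ln(1+r)⌉ = 72 payments (last $9.93); total interest = total paid − $8,750.00 = $3,037.41.
At $227.92/mo: 47 payments (last $225.03); total interest $1,959.35.
Payments saved = 72 − 47 = 25.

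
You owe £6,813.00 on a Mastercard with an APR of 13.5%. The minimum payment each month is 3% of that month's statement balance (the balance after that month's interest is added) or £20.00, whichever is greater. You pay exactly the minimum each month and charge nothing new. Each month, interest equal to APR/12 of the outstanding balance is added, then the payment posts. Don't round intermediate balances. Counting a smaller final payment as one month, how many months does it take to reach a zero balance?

163 months

Monthly rate r = 13.5%/12 = 1.125% = 0.01125.
While 3% of the post-interest balance exceeds £20.00, each month B ← (B·(1+r))·(1 − 0.03), i.e. B shrinks by the factor (1+r)·0.97 = 0.98091.
This holds for months 1–122. Entering month 123 the balance is £648.98; 3% of the post-interest balance is now below £20.00, so the flat £20.00 minimum applies from here.
From month 123 a fixed £20.00 at rate r clears £648.98 in 41 more payments. Total: 122 + 41 = 163 months.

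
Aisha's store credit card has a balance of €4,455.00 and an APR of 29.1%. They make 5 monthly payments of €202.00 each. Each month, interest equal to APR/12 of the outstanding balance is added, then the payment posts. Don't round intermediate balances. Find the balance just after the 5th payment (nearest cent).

Monthly rate r = 29.1%/12 = 2.425% = 0.02425.
Each month: B ← B·(1+r) − €202.00.
Month 1: interest €108.03; balance after payment €4,361.03.
Month 2: interest €105.76; balance after payment €4,264.79.
Month 3: interest €103.42; balance after payment €4,166.21.
Month 4: interest €101.03; balance after payment €4,065.24.
Month 5: interest €98.58; balance after payment €3,961.82.

€3,961.82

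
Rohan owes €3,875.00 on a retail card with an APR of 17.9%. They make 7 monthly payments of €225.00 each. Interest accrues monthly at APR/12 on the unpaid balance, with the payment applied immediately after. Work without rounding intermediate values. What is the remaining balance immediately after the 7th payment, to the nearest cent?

Monthly rate r = 17.9%/12 = 1.49167% = 0.0149167.
Each month: B ← B·(1+r) − €225.00.
Month 1: interest €57.80; balance after payment €3,707.80.
Month 2: interest €55.31; balance after payment €3,538.11.
Month 3: interest €52.78; balance after payment €3,365.89.
Month 4: interest €50.21; balance after payment €3,191.09.
Month 5: interest €47.60; balance after payment €3,013.70.
Month 6: interest €44.95; balance after payment €2,833.65.
Month 7: interest €42.27; balance after payment €2,650.92.

€2,650.92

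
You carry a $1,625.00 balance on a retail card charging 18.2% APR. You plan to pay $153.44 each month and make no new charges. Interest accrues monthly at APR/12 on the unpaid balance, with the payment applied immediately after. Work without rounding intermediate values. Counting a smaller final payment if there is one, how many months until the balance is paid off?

Monthly rate r = 18.2%/12 = 1.51667% = 0.0151667.
Recurrence: B ← B·(1+r) − $153.44.
Month 1: interest $24.65; balance after payment $1,496.21.
Month 2: interest $22.69; balance after payment $1,365.46.
Closed form: n = −ln(1 − rB₀/P)/ln(1+r) = −ln(0.83938)/ln(1.01517) ≈ 11.632, so the balance reaches zero during payment 12.

12 payments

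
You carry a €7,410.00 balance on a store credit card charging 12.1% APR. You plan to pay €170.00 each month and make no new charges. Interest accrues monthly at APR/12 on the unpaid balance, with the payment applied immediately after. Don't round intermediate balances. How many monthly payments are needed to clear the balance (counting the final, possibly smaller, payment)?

58 payments

Monthly rate r = 12.1%/12 = 1.00833% = 0.0100833.
Recurrence: B ← B·(1+r) − €170.00.
Month 1: interest €74.72; balance after payment €7,314.72.
Month 2: interest €73.76; balance after payment €7,218.47.
Closed form: n = −ln(1 − rB₀/P)/ln(1+r) = −ln(0.56049)/ln(1.01008) ≈ 57.706, so the balance reaches zero during payment 58.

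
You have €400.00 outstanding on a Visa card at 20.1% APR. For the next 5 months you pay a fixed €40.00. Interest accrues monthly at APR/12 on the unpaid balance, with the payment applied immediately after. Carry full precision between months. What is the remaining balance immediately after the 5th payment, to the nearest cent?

€227.83

Monthly rate r = 20.1%/12 = 1.675% = 0.01675.
Each month: B ← B·(1+r) − €40.00.
Month 1: interest €6.70; balance after payment €366.70.
Month 2: interest €6.14; balance after payment €332.84.
Month 3: interest €5.58; balance after payment €298.42.
Month 4: interest €5.00; balance after payment €263.42.
Month 5: interest €4.41; balance after payment €227.83.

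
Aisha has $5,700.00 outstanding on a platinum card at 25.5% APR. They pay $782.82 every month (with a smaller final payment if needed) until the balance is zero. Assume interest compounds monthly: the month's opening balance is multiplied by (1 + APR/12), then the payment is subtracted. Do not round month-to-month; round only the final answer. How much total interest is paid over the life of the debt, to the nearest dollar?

$558

Monthly rate r = 25.5%/12 = 2.125% = 0.02125.
Payoff takes n = ⌈−ln(1 − rB₀/P)/ln(1+r)⌉ = ⌈7.994⌉ = 8 payments; the last is $778.37.
Total paid = 7·$782.82 + $778.37 = $6,258.11.
Total interest = total paid − principal = $6,258.11 − $5,700.00 = $558.11.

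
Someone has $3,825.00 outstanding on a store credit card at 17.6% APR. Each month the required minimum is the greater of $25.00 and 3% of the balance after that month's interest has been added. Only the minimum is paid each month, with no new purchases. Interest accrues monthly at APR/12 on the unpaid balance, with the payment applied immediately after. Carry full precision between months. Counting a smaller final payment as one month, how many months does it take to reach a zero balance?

142 months

Monthly rate r = 17.6%/12 = 1.46667% = 0.0146667.
While 3% of the post-interest balance exceeds $25.00, each month B ← (B·(1+r))·(1 − 0.03), i.e. B shrinks by the factor (1+r)·0.97 = 0.98423.
This holds for months 1–97. Entering month 98 the balance is $818.20; 3% of the post-interest balance is now below $25.00, so the flat $25.00 minimum applies from here.
From month 98 a fixed $25.00 at rate r clears $818.20 in 45 more payments. Total: 97 + 45 = 142 months.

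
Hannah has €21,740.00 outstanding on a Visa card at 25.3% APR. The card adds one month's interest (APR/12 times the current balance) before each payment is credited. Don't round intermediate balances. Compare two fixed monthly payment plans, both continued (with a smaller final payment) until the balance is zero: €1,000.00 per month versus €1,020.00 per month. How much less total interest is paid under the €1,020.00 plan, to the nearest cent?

Monthly rate r = 25.3%/12 = 2.10833% = 0.0210833.
At €1,000.00/mo: n = ⌈−ln(1 − rB₀/P)/ln(1+r)⌉ = 30 payments (last €389.64); total interest = total paid − €21,740.00 = €7,649.64.
At €1,020.00/mo: 29 payments (last €612.95); total interest €7,432.95.
Interest saved = €7,649.64 − €7,432.95 = €216.69.

€216.69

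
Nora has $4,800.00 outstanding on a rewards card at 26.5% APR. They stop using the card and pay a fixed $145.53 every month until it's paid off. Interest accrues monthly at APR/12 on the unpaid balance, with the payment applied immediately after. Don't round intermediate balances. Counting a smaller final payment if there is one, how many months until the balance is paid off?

60 months

Monthly rate r = 26.5%/12 = 2.20833% = 0.0220833.
Recurrence: B ← B·(1+r) − $145.53.
Month 1: interest $106.00; balance after payment $4,760.47.
Month 2: interest $105.13; balance after payment $4,720.07.
Closed form: n = −ln(1 − rB₀/P)/ln(1+r) = −ln(0.27163)/ln(1.02208) ≈ 59.668, so the balance reaches zero during payment 60.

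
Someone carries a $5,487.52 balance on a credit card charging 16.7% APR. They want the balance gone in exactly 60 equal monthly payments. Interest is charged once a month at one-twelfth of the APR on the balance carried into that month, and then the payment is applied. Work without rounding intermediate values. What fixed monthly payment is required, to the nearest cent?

$135.50

Monthly rate r = 16.7%/12 = 1.39167% = 0.0139167.
Level-payment amortization: P = B₀·r / (1 − (1+r)^(−n)) = 5487.52·0.0139167 / (1 − 1.01392^(−60)).
Denominator 1 − (1+r)^(−60) = 0.563620561.
P = 76.368 / 0.563620561 ≈ 135.50.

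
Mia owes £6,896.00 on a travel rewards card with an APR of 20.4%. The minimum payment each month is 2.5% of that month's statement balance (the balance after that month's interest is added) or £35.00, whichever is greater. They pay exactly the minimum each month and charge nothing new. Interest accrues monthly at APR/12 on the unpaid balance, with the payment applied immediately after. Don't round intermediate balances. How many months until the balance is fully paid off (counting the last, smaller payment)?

Monthly rate r = 20.4%/12 = 1.7% = 0.017.
While 2.5% of the post-interest balance exceeds £35.00, each month B ← (B·(1+r))·(1 − 0.025), i.e. B shrinks by the factor (1+r)·0.975 = 0.99157.
This holds for months 1–191. Entering month 192 the balance is £1,370.19; 2.5% of the post-interest balance is now below £35.00, so the flat £35.00 minimum applies from here.
From month 192 a fixed £35.00 at rate r clears £1,370.19 in 65 more payments. Total: 191 + 65 = 256 months.

256 months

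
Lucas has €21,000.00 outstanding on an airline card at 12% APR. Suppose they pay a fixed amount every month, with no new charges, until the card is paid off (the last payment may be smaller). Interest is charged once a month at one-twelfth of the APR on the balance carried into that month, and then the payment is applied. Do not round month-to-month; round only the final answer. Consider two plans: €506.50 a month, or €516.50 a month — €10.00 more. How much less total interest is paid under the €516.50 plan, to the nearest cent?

€168.56

Monthly rate r = 12%/12 = 1% = 0.01.
At €506.50/mo: n = ⌈−ln(1 − rB₀/P)/ln(1+r)⌉ = 54 payments (last €413.18); total interest = total paid − €21,000.00 = €6,257.68.
At €516.50/mo: 53 payments (last €231.12); total interest €6,089.12.
Interest saved = €6,257.68 − €6,089.12 = €168.56.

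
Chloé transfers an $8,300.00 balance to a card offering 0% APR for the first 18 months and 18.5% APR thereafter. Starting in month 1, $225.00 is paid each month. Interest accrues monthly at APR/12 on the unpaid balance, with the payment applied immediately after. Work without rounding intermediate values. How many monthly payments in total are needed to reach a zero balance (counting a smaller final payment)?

41 payments

Promo months 1–18 at r₀ = 0%/12 = 0; months 19+ at r₁ = 18.5%/12 = 0.0154167.
After month 18 (no interest yet): B = $8,300.00 − 18·$225.00 = $4,250.00.
Then at r₁ with $225.00/mo: n₂ = −ln(1 − r₁·B/P)/ln(1+r₁) ≈ 22.50 → 23 more payments.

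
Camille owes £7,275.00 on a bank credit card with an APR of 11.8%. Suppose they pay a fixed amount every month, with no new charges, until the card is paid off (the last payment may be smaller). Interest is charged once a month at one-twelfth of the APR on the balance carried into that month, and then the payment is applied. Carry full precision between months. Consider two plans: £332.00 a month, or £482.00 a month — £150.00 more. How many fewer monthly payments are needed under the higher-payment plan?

Monthly rate r = 11.8%/12 = 0.983333% = 0.00983333.
At £332.00/mo: n = ⌈−ln(1 − rB₀/P)/ln(1+r)⌉ = 25 payments (last £265.88); total interest = total paid − £7,275.00 = £958.88.
At £482.00/mo: 17 payments (last £202.27); total interest £639.27.
Payments saved = 25 − 17 = 8.

8 fewer payments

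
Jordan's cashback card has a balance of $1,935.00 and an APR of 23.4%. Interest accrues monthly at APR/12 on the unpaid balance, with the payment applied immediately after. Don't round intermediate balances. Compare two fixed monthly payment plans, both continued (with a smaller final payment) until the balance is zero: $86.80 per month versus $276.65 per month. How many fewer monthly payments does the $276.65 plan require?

Monthly rate r = 23.4%/12 = 1.95% = 0.0195.
At $86.80/mo: n = ⌈−ln(1 − rB₀/P)/ln(1+r)⌉ = 30 payments (last $46.74); total interest = total paid − $1,935.00 = $628.94.
At $276.65/mo: 8 payments (last $164.65); total interest $166.20.
Payments saved = 30 − 8 = 22.

22 fewer payments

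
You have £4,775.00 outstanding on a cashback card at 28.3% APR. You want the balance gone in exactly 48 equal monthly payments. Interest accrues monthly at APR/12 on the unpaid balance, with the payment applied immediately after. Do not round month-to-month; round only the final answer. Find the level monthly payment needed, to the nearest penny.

Monthly rate r = 28.3%/12 = 2.35833% = 0.0235833.
Level-payment amortization: P = B₀·r / (1 − (1+r)^(−n)) = 4775.00·0.0235833 / (1 − 1.02358^(−48)).
Denominator 1 − (1+r)^(−48) = 0.673347398.
P = 112.61 / 0.673347398 ≈ 167.24.

£167.24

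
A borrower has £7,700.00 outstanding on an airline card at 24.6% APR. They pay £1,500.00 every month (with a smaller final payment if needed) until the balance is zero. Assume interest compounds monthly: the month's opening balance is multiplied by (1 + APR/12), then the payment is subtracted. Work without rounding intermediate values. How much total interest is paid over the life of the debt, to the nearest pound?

Monthly rate r = 24.6%/12 = 2.05% = 0.0205.
Payoff takes n = ⌈−ln(1 − rB₀/P)/ln(1+r)⌉ = ⌈5.479⌉ = 6 payments; the last is £722.93.
Total paid = 5·£1,500.00 + £722.93 = £8,222.93.
Total interest = total paid − principal = £8,222.93 − £7,700.00 = £522.93.

£523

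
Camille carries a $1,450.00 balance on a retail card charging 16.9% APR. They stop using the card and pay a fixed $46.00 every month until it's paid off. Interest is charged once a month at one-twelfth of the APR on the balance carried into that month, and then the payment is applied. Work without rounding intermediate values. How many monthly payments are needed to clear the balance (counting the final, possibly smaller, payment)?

42 months

Monthly rate r = 16.9%/12 = 1.40833% = 0.0140833.
Recurrence: B ← B·(1+r) − $46.00.
Month 1: interest $20.42; balance after payment $1,424.42.
Month 2: interest $20.06; balance after payment $1,398.48.
Closed form: n = −ln(1 − rB₀/P)/ln(1+r) = −ln(0.55607)/ln(1.01408) ≈ 41.964, so the balance reaches zero during payment 42.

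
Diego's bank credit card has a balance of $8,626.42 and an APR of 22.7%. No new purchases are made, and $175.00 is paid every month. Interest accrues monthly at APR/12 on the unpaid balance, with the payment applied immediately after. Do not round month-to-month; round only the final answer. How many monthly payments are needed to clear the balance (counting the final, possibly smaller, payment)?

Monthly rate r = 22.7%/12 = 1.89167% = 0.0189167.
Recurrence: B ← B·(1+r) − $175.00.
Month 1: interest $163.18; balance after payment $8,614.60.
Month 2: interest $162.96; balance after payment $8,602.56.
Closed form: n = −ln(1 − rB₀/P)/ln(1+r) = −ln(0.067525)/ln(1.01892) ≈ 143.824, so the balance reaches zero during payment 144.

144 months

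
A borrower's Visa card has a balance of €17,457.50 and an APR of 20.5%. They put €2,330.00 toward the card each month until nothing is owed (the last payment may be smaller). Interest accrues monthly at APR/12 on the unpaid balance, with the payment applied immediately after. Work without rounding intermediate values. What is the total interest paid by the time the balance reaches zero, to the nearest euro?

€1,383

Monthly rate r = 20.5%/12 = 1.70833% = 0.0170833.
Payoff takes n = ⌈−ln(1 − rB₀/P)/ln(1+r)⌉ = ⌈8.086⌉ = 9 payments; the last is €200.95.
Total paid = 8·€2,330.00 + €200.95 = €18,840.95.
Total interest = total paid − principal = €18,840.95 − €17,457.50 = €1,383.45.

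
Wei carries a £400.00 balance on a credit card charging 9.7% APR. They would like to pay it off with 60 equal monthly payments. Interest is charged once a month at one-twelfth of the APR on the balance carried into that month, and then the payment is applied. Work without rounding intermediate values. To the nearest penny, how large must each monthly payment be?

£8.44

Monthly rate r = 9.7%/12 = 0.808333% = 0.00808333.
Level-payment amortization: P = B₀·r / (1 − (1+r)^(−n)) = 400.00·0.00808333 / (1 − 1.00808^(−60)).
Denominator 1 − (1+r)^(−60) = 0.383101202.
P = 3.23333 / 0.383101202 ≈ 8.44.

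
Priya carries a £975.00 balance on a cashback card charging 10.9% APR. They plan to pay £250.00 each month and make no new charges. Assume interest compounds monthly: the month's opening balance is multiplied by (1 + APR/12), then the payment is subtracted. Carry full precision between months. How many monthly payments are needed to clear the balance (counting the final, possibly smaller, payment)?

4 payments

Monthly rate r = 10.9%/12 = 0.908333% = 0.00908333.
Recurrence: B ← B·(1+r) − £250.00.
Month 1: interest £8.86; balance after payment £733.86.
Month 2: interest £6.67; balance after payment £490.52.
Month 3: interest £4.46; balance after payment £244.98.
Month 4: interest £2.23; balance after payment £0.00.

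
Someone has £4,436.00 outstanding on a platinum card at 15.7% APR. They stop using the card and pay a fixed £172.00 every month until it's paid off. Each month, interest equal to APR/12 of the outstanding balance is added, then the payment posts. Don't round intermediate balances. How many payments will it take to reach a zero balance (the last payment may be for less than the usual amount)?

32 months

Monthly rate r = 15.7%/12 = 1.30833% = 0.0130833.
Recurrence: B ← B·(1+r) − £172.00.
Month 1: interest £58.04; balance after payment £4,322.04.
Month 2: interest £56.55; balance after payment £4,206.58.
Closed form: n = −ln(1 − rB₀/P)/ln(1+r) = −ln(0.66257)/ln(1.01308) ≈ 31.667, so the balance reaches zero during payment 32.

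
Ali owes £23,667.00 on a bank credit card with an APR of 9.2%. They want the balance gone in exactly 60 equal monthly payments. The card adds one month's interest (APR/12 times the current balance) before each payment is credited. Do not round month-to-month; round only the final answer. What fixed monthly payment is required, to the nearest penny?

Monthly rate r = 9.2%/12 = 0.766667% = 0.00766667.
Level-payment amortization: P = B₀·r / (1 − (1+r)^(−n)) = 23667.00·0.00766667 / (1 − 1.00767^(−60)).
Denominator 1 − (1+r)^(−60) = 0.367607876.
P = 181.447 / 0.367607876 ≈ 493.59.

£493.59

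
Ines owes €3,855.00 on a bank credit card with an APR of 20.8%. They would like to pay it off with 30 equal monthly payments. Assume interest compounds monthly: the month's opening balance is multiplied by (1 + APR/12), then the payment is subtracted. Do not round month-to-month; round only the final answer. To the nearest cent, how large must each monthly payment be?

Monthly rate r = 20.8%/12 = 1.73333% = 0.0173333.
Level-payment amortization: P = B₀·r / (1 − (1+r)^(−n)) = 3855.00·0.0173333 / (1 − 1.01733^(−30)).
Denominator 1 − (1+r)^(−30) = 0.402824801.
P = 66.82 / 0.402824801 ≈ 165.88.

€165.88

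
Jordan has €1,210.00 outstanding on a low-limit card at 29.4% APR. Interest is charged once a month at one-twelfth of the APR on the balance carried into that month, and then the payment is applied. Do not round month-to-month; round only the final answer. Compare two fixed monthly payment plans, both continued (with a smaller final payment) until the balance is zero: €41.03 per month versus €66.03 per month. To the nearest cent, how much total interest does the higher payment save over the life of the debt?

€547.24

Monthly rate r = 29.4%/12 = 2.45% = 0.0245.
At €41.03/mo: n = ⌈−ln(1 − rB₀/P)/ln(1+r)⌉ = 53 payments (last €39.62); total interest = total paid − €1,210.00 = €963.18.
At €66.03/mo: 25 payments (last €41.22); total interest €415.94.
Interest saved = €963.18 − €415.94 = €547.24.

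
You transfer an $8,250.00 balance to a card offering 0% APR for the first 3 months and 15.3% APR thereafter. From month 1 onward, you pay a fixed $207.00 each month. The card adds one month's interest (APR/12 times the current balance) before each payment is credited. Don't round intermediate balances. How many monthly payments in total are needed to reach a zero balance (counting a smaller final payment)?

Promo months 1–3 at r₀ = 0%/12 = 0; months 4+ at r₁ = 15.3%/12 = 0.01275.
After month 3 (no interest yet): B = $8,250.00 − 3·$207.00 = $7,629.00.
Then at r₁ with $207.00/mo: n₂ = −ln(1 − r₁·B/P)/ln(1+r₁) ≈ 50.10 → 51 more payments.

54 months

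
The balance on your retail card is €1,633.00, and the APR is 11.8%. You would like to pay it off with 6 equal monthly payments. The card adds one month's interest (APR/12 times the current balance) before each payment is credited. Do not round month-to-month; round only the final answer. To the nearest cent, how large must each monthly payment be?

€281.61

Monthly rate r = 11.8%/12 = 0.983333% = 0.00983333.
Level-payment amortization: P = B₀·r / (1 − (1+r)^(−n)) = 1633.00·0.00983333 / (1 − 1.00983^(−6)).
Denominator 1 − (1+r)^(−6) = 0.0570215078.
P = 16.0578 / 0.0570215078 ≈ 281.61.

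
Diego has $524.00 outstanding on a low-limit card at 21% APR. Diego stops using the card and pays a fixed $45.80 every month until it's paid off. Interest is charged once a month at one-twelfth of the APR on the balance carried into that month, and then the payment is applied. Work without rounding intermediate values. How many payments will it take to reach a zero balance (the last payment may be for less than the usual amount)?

Monthly rate r = 21%/12 = 1.75% = 0.0175.
Recurrence: B ← B·(1+r) − $45.80.
Month 1: interest $9.17; balance after payment $487.37.
Month 2: interest $8.53; balance after payment $450.10.
Closed form: n = −ln(1 − rB₀/P)/ln(1+r) = −ln(0.79978)/ln(1.0175) ≈ 12.878, so the balance reaches zero during payment 13.

13 payments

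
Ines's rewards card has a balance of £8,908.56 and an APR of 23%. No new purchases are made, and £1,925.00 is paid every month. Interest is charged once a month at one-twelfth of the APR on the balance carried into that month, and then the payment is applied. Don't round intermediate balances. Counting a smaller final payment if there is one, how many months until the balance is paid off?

5 months

Monthly rate r = 23%/12 = 1.91667% = 0.0191667.
Recurrence: B ← B·(1+r) − £1,925.00.
Month 1: interest £170.75; balance after payment £7,154.31.
Month 2: interest £137.12; balance after payment £5,366.43.
Month 3: interest £102.86; balance after payment £3,544.29.
Month 4: interest £67.93; balance after payment £1,687.22.
Month 5: interest £32.34; balance after payment £0.00.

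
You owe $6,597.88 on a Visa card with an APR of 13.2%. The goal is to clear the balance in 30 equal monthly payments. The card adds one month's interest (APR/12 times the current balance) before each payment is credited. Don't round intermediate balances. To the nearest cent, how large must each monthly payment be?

$259.41

Monthly rate r = 13.2%/12 = 1.1% = 0.011.
Level-payment amortization: P = B₀·r / (1 − (1+r)^(−n)) = 6597.88·0.011 / (1 − 1.011^(−30)).
Denominator 1 − (1+r)^(−30) = 0.279779743.
P = 72.5767 / 0.279779743 ≈ 259.41.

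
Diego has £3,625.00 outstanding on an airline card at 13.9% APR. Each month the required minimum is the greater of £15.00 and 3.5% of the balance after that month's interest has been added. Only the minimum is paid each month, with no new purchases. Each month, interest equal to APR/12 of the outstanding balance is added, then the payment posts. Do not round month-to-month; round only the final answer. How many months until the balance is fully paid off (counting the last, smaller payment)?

Monthly rate r = 13.9%/12 = 1.15833% = 0.0115833.
While 3.5% of the post-interest balance exceeds £15.00, each month B ← (B·(1+r))·(1 − 0.035), i.e. B shrinks by the factor (1+r)·0.965 = 0.97618.
This holds for months 1–90. Entering month 91 the balance is £413.92; 3.5% of the post-interest balance is now below £15.00, so the flat £15.00 minimum applies from here.
From month 91 a fixed £15.00 at rate r clears £413.92 in 34 more payments. Total: 90 + 34 = 124 months.

124 months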